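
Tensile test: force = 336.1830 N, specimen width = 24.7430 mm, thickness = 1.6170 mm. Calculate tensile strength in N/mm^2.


Formula: TS = force / (width * thickness)
Substituting: TS = 336.1830 / (24.7430 * 1.6170)
Result: 8.4026 N/mm^2


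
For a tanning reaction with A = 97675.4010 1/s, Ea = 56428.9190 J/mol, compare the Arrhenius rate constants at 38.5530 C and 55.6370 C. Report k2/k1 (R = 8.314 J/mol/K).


T1 = 38.5530 + 273.15 = 311.7030 K; T2 = 55.6370 + 273.15 = 328.7870 K
k1 = A * exp(-Ea/(R*T1)) = 97675.4010 * exp(-56428.9190/(8.314*311.7030)) = 3.4134e-05 1/s
k2 = A * exp(-Ea/(R*T2)) = 97675.4010 * exp(-56428.9190/(8.314*328.7870)) = 1.0582e-04 1/s
k2/k1 = 1.0582e-04 / 3.4134e-05 = 3.1001


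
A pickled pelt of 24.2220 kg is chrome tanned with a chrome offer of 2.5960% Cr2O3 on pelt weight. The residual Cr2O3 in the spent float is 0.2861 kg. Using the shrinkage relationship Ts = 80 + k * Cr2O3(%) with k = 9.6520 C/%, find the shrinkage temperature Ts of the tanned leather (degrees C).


Offered = pelt * offer_pct / 100 = 24.2220 * 2.5960 / 100 = 0.6288 kg
Uptake = offered - residual = 0.6288 - 0.2861 = 0.3427 kg
Cr2O3% on pelt = uptake / pelt * 100 = 0.3427 / 24.2220 * 100 = 1.4148 %
Ts = 80 + k * Cr2O3% = 80 + 9.6520 * 1.4148 = 93.6561 C


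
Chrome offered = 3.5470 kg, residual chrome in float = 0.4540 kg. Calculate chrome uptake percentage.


Formula: Uptake = (offered - residual) / offered * 100
Substituting: Uptake = (3.5470 - 0.4540) / 3.5470 * 100
Result: 87.2005 %


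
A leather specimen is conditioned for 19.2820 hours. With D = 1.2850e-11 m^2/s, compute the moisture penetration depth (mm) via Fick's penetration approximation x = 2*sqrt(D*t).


t = 19.2820 hr * 3600 = 69415.2000 s
D * t = 1.2850e-11 * 69415.2000 = 8.9199e-07
x = 2 * sqrt(D*t) = 2 * sqrt(8.9199e-07) = 0.0018889 m = 1.8889 mm


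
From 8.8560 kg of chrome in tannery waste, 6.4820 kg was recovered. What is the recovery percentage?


Formula: Recovery = recovered / input * 100
Substituting: Recovery = 6.4820 / 8.8560 * 100
Result: 73.1933 %


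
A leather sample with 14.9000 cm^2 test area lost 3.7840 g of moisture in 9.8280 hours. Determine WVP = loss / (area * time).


Formula: WVP = loss / (area * time)
Substituting: WVP = 3.7840 / (14.9000 * 9.8280)
Result: 0.0258404 g/(cm^2*hr)


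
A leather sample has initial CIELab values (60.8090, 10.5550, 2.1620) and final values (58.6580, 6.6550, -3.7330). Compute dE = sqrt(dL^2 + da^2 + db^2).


dL = -2.1510, da = -3.9000, db = -5.8950
dE = sqrt((-2.1510)^2 + (-3.9000)^2 + (-5.8950)^2) = 7.3884


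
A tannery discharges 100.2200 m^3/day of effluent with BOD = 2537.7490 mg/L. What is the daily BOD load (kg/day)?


Formula: BOD_load = volume * conc / 1000
Substituting: BOD_load = 100.2200 * 2537.7490 / 1000
Result: 254.3332 kg/day


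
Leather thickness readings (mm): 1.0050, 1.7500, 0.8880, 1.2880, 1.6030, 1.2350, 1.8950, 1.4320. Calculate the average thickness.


Formula: Average = sum / n
Substituting: Average = 11.0960 / 8
Result: 1.3870 mm


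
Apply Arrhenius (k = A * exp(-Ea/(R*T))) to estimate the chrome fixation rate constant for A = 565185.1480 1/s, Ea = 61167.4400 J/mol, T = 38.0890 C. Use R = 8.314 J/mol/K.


T_K = T_C + 273.15 = 38.0890 + 273.15 = 311.2390 K
exponent = -Ea / (R * T_K) = -61167.4400 / (8.314 * 311.2390) = -23.6383
k = A * exp(exponent) = 565185.1480 * exp(-23.6383) = 3.0634e-05 1/s


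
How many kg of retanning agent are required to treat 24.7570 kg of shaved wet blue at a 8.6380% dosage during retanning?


Formula: Retan = substrate * pct / 100
Substituting: Retan = 24.7570 * 8.6380 / 100
Result: 2.1385 kg


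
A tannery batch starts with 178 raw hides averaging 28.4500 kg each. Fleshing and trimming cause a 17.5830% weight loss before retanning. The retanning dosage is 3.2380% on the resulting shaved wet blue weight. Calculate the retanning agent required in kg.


Total_raw = N * avg_wt = 178 * 28.4500 = 5064.1000 kg
Substrate = Total_raw * (1 - loss/100) = 5064.1000 * (1 - 17.5830/100) = 4173.6793 kg
Retan = Substrate * pct / 100 = 4173.6793 * 3.2380 / 100 = 135.1437 kg


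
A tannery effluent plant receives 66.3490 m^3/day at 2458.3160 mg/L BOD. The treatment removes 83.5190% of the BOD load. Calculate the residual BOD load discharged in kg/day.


Load_in = volume * conc / 1000 = 66.3490 * 2458.3160 / 1000 = 163.1068 kg/day
Removed = Load_in * eff / 100 = 163.1068 * 83.5190 / 100 = 136.2252 kg/day
Load_out = Load_in - Removed = 163.1068 - 136.2252 = 26.8816 kg/day


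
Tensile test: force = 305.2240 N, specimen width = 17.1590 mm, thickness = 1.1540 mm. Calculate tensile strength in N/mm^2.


Formula: TS = force / (width * thickness)
Substituting: TS = 305.2240 / (17.1590 * 1.1540)
Result: 15.4142 N/mm^2


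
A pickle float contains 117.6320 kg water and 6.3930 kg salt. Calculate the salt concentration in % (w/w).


Formula: Conc = salt / (water + salt) * 100
Substituting: Conc = 6.3930 / (117.6320 + 6.3930) * 100
Result: 5.1546 %


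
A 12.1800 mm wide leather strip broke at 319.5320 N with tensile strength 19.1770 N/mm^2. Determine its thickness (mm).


Formula: t = F / (TS * w)
Substituting: t = 319.5320 / (19.1770 * 12.1800)
Result: 1.3680 mm


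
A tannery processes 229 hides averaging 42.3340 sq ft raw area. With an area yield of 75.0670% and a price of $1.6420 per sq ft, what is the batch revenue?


Raw_total = N * avg_area = 229 * 42.3340 = 9694.4860 sq ft
Finished = Raw_total * yield / 100 = 9694.4860 * 75.0670 / 100 = 7277.3598 sq ft
Value = Finished * price = 7277.3598 * 1.6420 = 11949.4248 $


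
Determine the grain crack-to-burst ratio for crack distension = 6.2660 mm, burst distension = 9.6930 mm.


Formula: Ratio = crack / burst
Substituting: Ratio = 6.2660 / 9.6930
Result: 0.6464


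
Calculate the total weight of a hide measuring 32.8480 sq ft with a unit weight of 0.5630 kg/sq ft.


Formula: Weight = area * weight_per_sqft
Substituting: Weight = 32.8480 * 0.5630
Result: 18.4934 kg


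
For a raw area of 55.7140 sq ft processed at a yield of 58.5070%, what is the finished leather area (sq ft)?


Formula: finished = raw * yield / 100
Substituting: finished = 55.7140 * 58.5070 / 100
Result: 32.5966 sq ft


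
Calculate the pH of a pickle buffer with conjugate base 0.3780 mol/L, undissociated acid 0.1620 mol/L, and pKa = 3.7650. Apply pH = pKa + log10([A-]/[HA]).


ratio = [A-] / [HA] = 0.3780 / 0.1620 = 2.3333
log10(ratio) = 0.3680
pH = pKa + log10(ratio) = 3.7650 + 0.3680 = 4.1330


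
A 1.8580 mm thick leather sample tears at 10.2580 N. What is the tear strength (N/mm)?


Formula: Tear strength = force / thickness
Substituting: Tear strength = 10.2580 / 1.8580
Result: 5.5210 N/mm


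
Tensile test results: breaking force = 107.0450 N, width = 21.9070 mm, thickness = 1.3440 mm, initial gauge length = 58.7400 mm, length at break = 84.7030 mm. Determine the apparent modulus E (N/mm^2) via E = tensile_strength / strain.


TS = F / (w * t) = 107.0450 / (21.9070 * 1.3440) = 3.6357 N/mm^2
strain = (Lf - L0) / L0 = (84.7030 - 58.7400) / 58.7400 = 0.4420
E = TS / strain = 3.6357 / 0.4420 = 8.2255 N/mm^2


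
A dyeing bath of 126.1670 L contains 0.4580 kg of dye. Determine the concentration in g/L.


Formula: Conc = dye_mass(kg) / volume(L) * 1000
Substituting: Conc = 0.4580 / 126.1670 * 1000
Result: 3.6301 g/L


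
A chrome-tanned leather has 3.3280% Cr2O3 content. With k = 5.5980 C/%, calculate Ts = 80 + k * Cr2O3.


Formula: Ts = 80 + k * Cr2O3
Substituting: Ts = 80 + 5.5980 * 3.3280
Result: 98.6301 C


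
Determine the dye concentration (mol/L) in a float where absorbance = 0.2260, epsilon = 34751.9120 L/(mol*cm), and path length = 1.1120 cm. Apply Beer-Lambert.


Formula: c = A / (epsilon * l)
Substituting: c = 0.2260 / (34751.9120 * 1.1120)
Result: 5.8482e-06 mol/L


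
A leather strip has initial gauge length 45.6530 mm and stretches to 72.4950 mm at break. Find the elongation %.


Formula: Elongation = (Lf - L0) / L0 * 100
Substituting: Elongation = (72.4950 - 45.6530) / 45.6530 * 100
Result: 58.7957 %


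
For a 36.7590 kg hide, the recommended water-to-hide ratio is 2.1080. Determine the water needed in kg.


Formula: Water = hide_weight * ratio
Substituting: Water = 36.7590 * 2.1080
Result: 77.4880 kg


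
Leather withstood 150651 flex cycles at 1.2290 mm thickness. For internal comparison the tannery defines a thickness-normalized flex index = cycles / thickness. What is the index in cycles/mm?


Formula: Index = cycles / thickness
Substituting: Index = 150651 / 1.2290
Result: 122580.1465 cycles/mm


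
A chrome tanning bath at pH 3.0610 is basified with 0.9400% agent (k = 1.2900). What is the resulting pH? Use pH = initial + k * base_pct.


Formula: pH_final = pH_initial + k * base_pct
Substituting: pH_final = 3.0610 + 1.2900 * 0.9400
Result: 4.2736


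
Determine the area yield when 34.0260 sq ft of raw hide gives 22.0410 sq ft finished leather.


Formula: Yield = finished / raw * 100
Substituting: Yield = 22.0410 / 34.0260 * 100
Result: 64.7769 %


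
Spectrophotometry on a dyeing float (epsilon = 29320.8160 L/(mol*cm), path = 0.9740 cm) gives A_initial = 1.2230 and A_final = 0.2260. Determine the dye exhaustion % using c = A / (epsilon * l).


c_initial = A_i / (epsilon * l) = 1.2230 / (29320.8160 * 0.9740) = 4.2824e-05 mol/L
c_final = A_f / (epsilon * l) = 0.2260 / (29320.8160 * 0.9740) = 7.9136e-06 mol/L
Exhaustion = (c_initial - c_final) / c_initial * 100 = (4.2824e-05 - 7.9136e-06) / 4.2824e-05 * 100 = 81.5209 %


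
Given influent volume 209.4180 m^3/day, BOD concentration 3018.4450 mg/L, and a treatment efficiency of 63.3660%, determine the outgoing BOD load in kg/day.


Load_in = volume * conc / 1000 = 209.4180 * 3018.4450 / 1000 = 632.1167 kg/day
Removed = Load_in * eff / 100 = 632.1167 * 63.3660 / 100 = 400.5471 kg/day
Load_out = Load_in - Removed = 632.1167 - 400.5471 = 231.5696 kg/day


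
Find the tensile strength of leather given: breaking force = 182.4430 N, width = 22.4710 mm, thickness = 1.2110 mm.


Formula: TS = force / (width * thickness)
Substituting: TS = 182.4430 / (22.4710 * 1.2110)
Result: 6.7044 N/mm^2


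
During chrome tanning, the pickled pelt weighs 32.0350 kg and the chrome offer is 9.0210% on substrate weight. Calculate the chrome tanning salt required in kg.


Formula: Chrome = substrate * pct / 100
Substituting: Chrome = 32.0350 * 9.0210 / 100
Result: 2.8899 kg


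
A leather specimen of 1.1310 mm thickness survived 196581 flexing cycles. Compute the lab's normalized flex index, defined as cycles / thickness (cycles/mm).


Formula: Index = cycles / thickness
Substituting: Index = 196581 / 1.1310
Result: 173811.6711 cycles/mm


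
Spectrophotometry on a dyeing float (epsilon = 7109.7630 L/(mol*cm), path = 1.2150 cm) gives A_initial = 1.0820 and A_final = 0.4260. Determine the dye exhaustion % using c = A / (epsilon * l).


c_initial = A_i / (epsilon * l) = 1.0820 / (7109.7630 * 1.2150) = 1.2526e-04 mol/L
c_final = A_f / (epsilon * l) = 0.4260 / (7109.7630 * 1.2150) = 4.9315e-05 mol/L
Exhaustion = (c_initial - c_final) / c_initial * 100 = (1.2526e-04 - 4.9315e-05) / 1.2526e-04 * 100 = 60.6285 %


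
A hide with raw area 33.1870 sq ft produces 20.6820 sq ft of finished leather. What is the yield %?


Formula: Yield = finished / raw * 100
Substituting: Yield = 20.6820 / 33.1870 * 100
Result: 62.3196 %


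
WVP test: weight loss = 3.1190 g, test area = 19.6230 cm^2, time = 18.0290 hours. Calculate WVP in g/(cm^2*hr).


Formula: WVP = loss / (area * time)
Substituting: WVP = 3.1190 / (19.6230 * 18.0290)
Result: 0.00881614 g/(cm^2*hr)


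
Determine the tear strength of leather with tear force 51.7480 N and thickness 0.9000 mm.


Formula: Tear strength = force / thickness
Substituting: Tear strength = 51.7480 / 0.9000
Result: 57.4978 N/mm


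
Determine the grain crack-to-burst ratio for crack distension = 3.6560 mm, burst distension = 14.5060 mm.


Formula: Ratio = crack / burst
Substituting: Ratio = 3.6560 / 14.5060
Result: 0.2520


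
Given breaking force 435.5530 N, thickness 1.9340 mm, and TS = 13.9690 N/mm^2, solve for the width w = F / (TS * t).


Formula: w = F / (TS * t)
Substituting: w = 435.5530 / (13.9690 * 1.9340)
Result: 16.1220 mm


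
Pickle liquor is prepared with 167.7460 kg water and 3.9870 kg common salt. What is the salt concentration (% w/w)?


Formula: Conc = salt / (water + salt) * 100
Substituting: Conc = 3.9870 / (167.7460 + 3.9870) * 100
Result: 2.3216 %


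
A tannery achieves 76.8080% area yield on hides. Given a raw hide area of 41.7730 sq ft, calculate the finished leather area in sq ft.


Formula: finished = raw * yield / 100
Substituting: finished = 41.7730 * 76.8080 / 100
Result: 32.0850 sq ft


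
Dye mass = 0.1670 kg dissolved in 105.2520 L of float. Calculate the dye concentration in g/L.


Formula: Conc = dye_mass(kg) / volume(L) * 1000
Substituting: Conc = 0.1670 / 105.2520 * 1000
Result: 1.5867 g/L


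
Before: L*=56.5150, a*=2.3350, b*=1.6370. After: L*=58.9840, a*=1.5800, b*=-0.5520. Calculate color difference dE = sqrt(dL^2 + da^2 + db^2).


dL = 2.4690, da = -0.7550, db = -2.1890
dE = sqrt(2.4690^2 + (-0.7550)^2 + (-2.1890)^2) = 3.3849


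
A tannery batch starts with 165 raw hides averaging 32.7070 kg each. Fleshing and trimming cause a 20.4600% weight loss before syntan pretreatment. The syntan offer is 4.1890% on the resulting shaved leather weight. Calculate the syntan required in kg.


Total_raw = N * avg_wt = 165 * 32.7070 = 5396.6550 kg
Substrate = Total_raw * (1 - loss/100) = 5396.6550 * (1 - 20.4600/100) = 4292.4994 kg
Syntan = Substrate * pct / 100 = 4292.4994 * 4.1890 / 100 = 179.8128 kg


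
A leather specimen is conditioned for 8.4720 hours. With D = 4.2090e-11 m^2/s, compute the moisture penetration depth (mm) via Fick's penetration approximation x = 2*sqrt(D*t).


t = 8.4720 hr * 3600 = 30499.2000 s
D * t = 4.2090e-11 * 30499.2000 = 1.2837e-06
x = 2 * sqrt(D*t) = 2 * sqrt(1.2837e-06) = 0.00226602 m = 2.2660 mm


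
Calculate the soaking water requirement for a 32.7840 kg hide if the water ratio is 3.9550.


Formula: Water = hide_weight * ratio
Substituting: Water = 32.7840 * 3.9550
Result: 129.6607 kg


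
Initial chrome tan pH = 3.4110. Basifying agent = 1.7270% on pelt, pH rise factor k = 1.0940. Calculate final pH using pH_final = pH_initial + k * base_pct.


Formula: pH_final = pH_initial + k * base_pct
Substituting: pH_final = 3.4110 + 1.0940 * 1.7270
Result: 5.3003


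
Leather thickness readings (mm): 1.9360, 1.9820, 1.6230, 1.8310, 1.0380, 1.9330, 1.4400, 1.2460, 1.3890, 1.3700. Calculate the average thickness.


Formula: Average = sum / n
Substituting: Average = 15.7880 / 10
Result: 1.5788 mm


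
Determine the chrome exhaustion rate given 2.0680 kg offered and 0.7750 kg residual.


Formula: Uptake = (offered - residual) / offered * 100
Substituting: Uptake = (2.0680 - 0.7750) / 2.0680 * 100
Result: 62.5242 %


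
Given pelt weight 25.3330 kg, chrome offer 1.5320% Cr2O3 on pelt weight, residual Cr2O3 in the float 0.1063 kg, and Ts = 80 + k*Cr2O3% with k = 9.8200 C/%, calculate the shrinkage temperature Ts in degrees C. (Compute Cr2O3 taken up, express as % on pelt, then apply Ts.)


Offered = pelt * offer_pct / 100 = 25.3330 * 1.5320 / 100 = 0.3881 kg
Uptake = offered - residual = 0.3881 - 0.1063 = 0.2818 kg
Cr2O3% on pelt = uptake / pelt * 100 = 0.2818 / 25.3330 * 100 = 1.1124 %
Ts = 80 + k * Cr2O3% = 80 + 9.8200 * 1.1124 = 90.9237 C


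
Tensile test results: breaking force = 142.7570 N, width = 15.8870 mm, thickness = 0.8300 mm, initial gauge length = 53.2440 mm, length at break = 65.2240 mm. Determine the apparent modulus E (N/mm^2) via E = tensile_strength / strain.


TS = F / (w * t) = 142.7570 / (15.8870 * 0.8300) = 10.8262 N/mm^2
strain = (Lf - L0) / L0 = (65.2240 - 53.2440) / 53.2440 = 0.2250
E = TS / strain = 10.8262 / 0.2250 = 48.1162 N/mm^2


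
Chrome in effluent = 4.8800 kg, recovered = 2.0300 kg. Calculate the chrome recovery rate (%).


Formula: Recovery = recovered / input * 100
Substituting: Recovery = 2.0300 / 4.8800 * 100
Result: 41.5984 %


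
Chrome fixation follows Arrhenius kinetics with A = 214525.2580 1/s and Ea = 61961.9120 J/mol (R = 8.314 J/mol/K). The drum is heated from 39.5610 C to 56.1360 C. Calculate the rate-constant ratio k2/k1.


T1 = 39.5610 + 273.15 = 312.7110 K; T2 = 56.1360 + 273.15 = 329.2860 K
k1 = A * exp(-Ea/(R*T1)) = 214525.2580 * exp(-61961.9120/(8.314*312.7110)) = 9.5743e-06 1/s
k2 = A * exp(-Ea/(R*T2)) = 214525.2580 * exp(-61961.9120/(8.314*329.2860)) = 3.1776e-05 1/s
k2/k1 = 3.1776e-05 / 9.5743e-06 = 3.3189


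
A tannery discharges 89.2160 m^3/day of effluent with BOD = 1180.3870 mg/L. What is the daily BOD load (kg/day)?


Formula: BOD_load = volume * conc / 1000
Substituting: BOD_load = 89.2160 * 1180.3870 / 1000
Result: 105.3094 kg/day


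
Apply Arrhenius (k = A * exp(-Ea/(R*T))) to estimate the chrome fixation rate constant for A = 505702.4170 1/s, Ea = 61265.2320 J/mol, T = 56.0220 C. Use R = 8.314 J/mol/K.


T_K = T_C + 273.15 = 56.0220 + 273.15 = 329.1720 K
exponent = -Ea / (R * T_K) = -61265.2320 / (8.314 * 329.1720) = -22.3862
k = A * exp(exponent) = 505702.4170 * exp(-22.3862) = 9.5868e-05 1/s


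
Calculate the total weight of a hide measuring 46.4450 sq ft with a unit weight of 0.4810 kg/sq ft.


Formula: Weight = area * weight_per_sqft
Substituting: Weight = 46.4450 * 0.4810
Result: 22.3400 kg


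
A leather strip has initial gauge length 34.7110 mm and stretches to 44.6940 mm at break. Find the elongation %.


Formula: Elongation = (Lf - L0) / L0 * 100
Substituting: Elongation = (44.6940 - 34.7110) / 34.7110 * 100
Result: 28.7603 %


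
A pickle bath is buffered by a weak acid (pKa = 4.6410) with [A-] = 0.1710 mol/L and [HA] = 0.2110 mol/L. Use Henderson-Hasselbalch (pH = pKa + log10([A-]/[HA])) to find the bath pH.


ratio = [A-] / [HA] = 0.1710 / 0.2110 = 0.8104
log10(ratio) = -0.0912863
pH = pKa + log10(ratio) = 4.6410 - 0.0912863 = 4.5497


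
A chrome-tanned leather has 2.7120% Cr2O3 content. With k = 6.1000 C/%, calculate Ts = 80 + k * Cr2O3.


Formula: Ts = 80 + k * Cr2O3
Substituting: Ts = 80 + 6.1000 * 2.7120
Result: 96.5432 C


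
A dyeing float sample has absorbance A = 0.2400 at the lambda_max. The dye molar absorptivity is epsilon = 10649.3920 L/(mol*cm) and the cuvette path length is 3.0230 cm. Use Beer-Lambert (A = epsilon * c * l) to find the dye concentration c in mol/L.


Formula: c = A / (epsilon * l)
Substituting: c = 0.2400 / (10649.3920 * 3.0230)
Result: 7.4550e-06 mol/L


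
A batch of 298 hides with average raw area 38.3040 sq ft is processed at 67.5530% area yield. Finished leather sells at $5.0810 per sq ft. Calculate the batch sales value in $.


Raw_total = N * avg_area = 298 * 38.3040 = 11414.5920 sq ft
Finished = Raw_total * yield / 100 = 11414.5920 * 67.5530 / 100 = 7710.8993 sq ft
Value = Finished * price = 7710.8993 * 5.0810 = 39179.0795 $


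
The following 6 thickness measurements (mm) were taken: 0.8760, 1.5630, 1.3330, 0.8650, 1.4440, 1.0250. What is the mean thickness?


Formula: Average = sum / n
Substituting: Average = 7.1060 / 6
Result: 1.1843 mm


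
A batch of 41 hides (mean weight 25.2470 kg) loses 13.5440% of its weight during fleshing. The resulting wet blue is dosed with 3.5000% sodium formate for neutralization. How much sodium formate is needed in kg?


Total_raw = N * avg_wt = 41 * 25.2470 = 1035.1270 kg
Substrate = Total_raw * (1 - loss/100) = 1035.1270 * (1 - 13.5440/100) = 894.9294 kg
Neutralizer = Substrate * pct / 100 = 894.9294 * 3.5000 / 100 = 31.3225 kg


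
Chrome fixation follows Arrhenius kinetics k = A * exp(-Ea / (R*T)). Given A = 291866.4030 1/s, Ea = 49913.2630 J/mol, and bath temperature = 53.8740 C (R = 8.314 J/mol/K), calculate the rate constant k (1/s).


T_K = T_C + 273.15 = 53.8740 + 273.15 = 327.0240 K
exponent = -Ea / (R * T_K) = -49913.2630 / (8.314 * 327.0240) = -18.3580
k = A * exp(exponent) = 291866.4030 * exp(-18.3580) = 0.00310734 1/s


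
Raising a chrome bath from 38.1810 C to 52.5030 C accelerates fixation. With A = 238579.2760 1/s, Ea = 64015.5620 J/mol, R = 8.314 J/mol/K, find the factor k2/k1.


T1 = 38.1810 + 273.15 = 311.3310 K; T2 = 52.5030 + 273.15 = 325.6530 K
k1 = A * exp(-Ea/(R*T1)) = 238579.2760 * exp(-64015.5620/(8.314*311.3310)) = 4.3332e-06 1/s
k2 = A * exp(-Ea/(R*T2)) = 238579.2760 * exp(-64015.5620/(8.314*325.6530)) = 1.2858e-05 1/s
k2/k1 = 1.2858e-05 / 4.3332e-06 = 2.9674


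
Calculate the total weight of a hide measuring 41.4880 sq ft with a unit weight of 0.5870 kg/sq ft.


Formula: Weight = area * weight_per_sqft
Substituting: Weight = 41.4880 * 0.5870
Result: 24.3535 kg


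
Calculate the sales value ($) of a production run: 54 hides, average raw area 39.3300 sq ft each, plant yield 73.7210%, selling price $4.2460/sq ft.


Raw_total = N * avg_area = 54 * 39.3300 = 2123.8200 sq ft
Finished = Raw_total * yield / 100 = 2123.8200 * 73.7210 / 100 = 1565.7013 sq ft
Value = Finished * price = 1565.7013 * 4.2460 = 6647.9679 $


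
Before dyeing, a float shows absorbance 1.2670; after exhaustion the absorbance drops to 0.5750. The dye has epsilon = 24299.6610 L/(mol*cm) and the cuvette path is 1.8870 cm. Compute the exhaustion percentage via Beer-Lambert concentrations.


c_initial = A_i / (epsilon * l) = 1.2670 / (24299.6610 * 1.8870) = 2.7632e-05 mol/L
c_final = A_f / (epsilon * l) = 0.5750 / (24299.6610 * 1.8870) = 1.2540e-05 mol/L
Exhaustion = (c_initial - c_final) / c_initial * 100 = (2.7632e-05 - 1.2540e-05) / 2.7632e-05 * 100 = 54.6172 %


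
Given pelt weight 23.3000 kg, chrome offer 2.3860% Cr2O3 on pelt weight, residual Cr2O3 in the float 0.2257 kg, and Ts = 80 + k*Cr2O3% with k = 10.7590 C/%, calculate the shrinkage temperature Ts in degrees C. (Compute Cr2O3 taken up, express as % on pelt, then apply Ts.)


Offered = pelt * offer_pct / 100 = 23.3000 * 2.3860 / 100 = 0.5559 kg
Uptake = offered - residual = 0.5559 - 0.2257 = 0.3302 kg
Cr2O3% on pelt = uptake / pelt * 100 = 0.3302 / 23.3000 * 100 = 1.4173 %
Ts = 80 + k * Cr2O3% = 80 + 10.7590 * 1.4173 = 95.2491 C


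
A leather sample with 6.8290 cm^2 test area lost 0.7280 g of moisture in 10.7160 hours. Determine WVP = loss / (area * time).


Formula: WVP = loss / (area * time)
Substituting: WVP = 0.7280 / (6.8290 * 10.7160)
Result: 0.00994813 g/(cm^2*hr)


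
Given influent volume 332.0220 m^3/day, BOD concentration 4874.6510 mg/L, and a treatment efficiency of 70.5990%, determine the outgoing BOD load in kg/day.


Load_in = volume * conc / 1000 = 332.0220 * 4874.6510 / 1000 = 1618.4914 kg/day
Removed = Load_in * eff / 100 = 1618.4914 * 70.5990 / 100 = 1142.6387 kg/day
Load_out = Load_in - Removed = 1618.4914 - 1142.6387 = 475.8526 kg/day


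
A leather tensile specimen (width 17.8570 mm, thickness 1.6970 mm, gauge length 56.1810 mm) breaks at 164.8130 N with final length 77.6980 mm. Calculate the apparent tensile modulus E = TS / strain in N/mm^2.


TS = F / (w * t) = 164.8130 / (17.8570 * 1.6970) = 5.4388 N/mm^2
strain = (Lf - L0) / L0 = (77.6980 - 56.1810) / 56.1810 = 0.3830
E = TS / strain = 5.4388 / 0.3830 = 14.2007 N/mm^2


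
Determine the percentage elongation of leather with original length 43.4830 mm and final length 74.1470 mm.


Formula: Elongation = (Lf - L0) / L0 * 100
Substituting: Elongation = (74.1470 - 43.4830) / 43.4830 * 100
Result: 70.5195 %


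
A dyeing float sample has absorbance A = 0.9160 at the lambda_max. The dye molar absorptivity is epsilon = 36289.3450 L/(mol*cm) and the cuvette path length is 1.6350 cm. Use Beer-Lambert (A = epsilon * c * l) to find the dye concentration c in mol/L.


Formula: c = A / (epsilon * l)
Substituting: c = 0.9160 / (36289.3450 * 1.6350)
Result: 1.5438e-05 mol/L


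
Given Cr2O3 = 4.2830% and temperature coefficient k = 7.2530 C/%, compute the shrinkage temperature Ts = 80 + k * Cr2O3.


Formula: Ts = 80 + k * Cr2O3
Substituting: Ts = 80 + 7.2530 * 4.2830
Result: 111.0646 C


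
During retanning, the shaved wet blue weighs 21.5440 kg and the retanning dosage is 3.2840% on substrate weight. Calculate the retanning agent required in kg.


Formula: Retan = substrate * pct / 100
Substituting: Retan = 21.5440 * 3.2840 / 100
Result: 0.7075 kg


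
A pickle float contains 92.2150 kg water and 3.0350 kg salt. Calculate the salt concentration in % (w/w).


Formula: Conc = salt / (water + salt) * 100
Substituting: Conc = 3.0350 / (92.2150 + 3.0350) * 100
Result: 3.1864 %


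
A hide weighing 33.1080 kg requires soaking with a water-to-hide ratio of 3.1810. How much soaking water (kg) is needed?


Formula: Water = hide_weight * ratio
Substituting: Water = 33.1080 * 3.1810
Result: 105.3165 kg


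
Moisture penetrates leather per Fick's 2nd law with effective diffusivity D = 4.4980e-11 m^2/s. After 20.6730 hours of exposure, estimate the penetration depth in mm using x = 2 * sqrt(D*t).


t = 20.6730 hr * 3600 = 74422.8000 s
D * t = 4.4980e-11 * 74422.8000 = 3.3475e-06
x = 2 * sqrt(D*t) = 2 * sqrt(3.3475e-06) = 0.00365926 m = 3.6593 mm


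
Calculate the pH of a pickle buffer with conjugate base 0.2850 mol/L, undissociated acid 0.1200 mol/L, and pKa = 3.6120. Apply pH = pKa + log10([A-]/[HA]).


ratio = [A-] / [HA] = 0.2850 / 0.1200 = 2.3750
log10(ratio) = 0.3757
pH = pKa + log10(ratio) = 3.6120 + 0.3757 = 3.9877


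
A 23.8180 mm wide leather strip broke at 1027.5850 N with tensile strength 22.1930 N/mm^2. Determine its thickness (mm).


Formula: t = F / (TS * w)
Substituting: t = 1027.5850 / (22.1930 * 23.8180)
Result: 1.9440 mm


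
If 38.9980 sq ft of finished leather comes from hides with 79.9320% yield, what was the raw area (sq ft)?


Formula: raw = finished * 100 / yield
Substituting: raw = 38.9980 * 100 / 79.9320
Result: 48.7890 sq ft


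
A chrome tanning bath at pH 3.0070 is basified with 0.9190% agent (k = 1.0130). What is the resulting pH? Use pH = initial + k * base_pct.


Formula: pH_final = pH_initial + k * base_pct
Substituting: pH_final = 3.0070 + 1.0130 * 0.9190
Result: 3.9379


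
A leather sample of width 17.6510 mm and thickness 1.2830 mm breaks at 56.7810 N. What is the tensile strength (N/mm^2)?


Formula: TS = force / (width * thickness)
Substituting: TS = 56.7810 / (17.6510 * 1.2830)
Result: 2.5073 N/mm^2


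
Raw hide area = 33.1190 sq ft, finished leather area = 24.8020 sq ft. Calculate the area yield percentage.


Formula: Yield = finished / raw * 100
Substituting: Yield = 24.8020 / 33.1190 * 100
Result: 74.8875 %


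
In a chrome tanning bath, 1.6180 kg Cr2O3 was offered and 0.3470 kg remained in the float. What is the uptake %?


Formula: Uptake = (offered - residual) / offered * 100
Substituting: Uptake = (1.6180 - 0.3470) / 1.6180 * 100
Result: 78.5538 %


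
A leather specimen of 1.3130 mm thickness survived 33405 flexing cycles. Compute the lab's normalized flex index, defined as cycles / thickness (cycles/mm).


Formula: Index = cycles / thickness
Substituting: Index = 33405 / 1.3130
Result: 25441.7365 cycles/mm


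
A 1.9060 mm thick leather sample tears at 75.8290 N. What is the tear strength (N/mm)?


Formula: Tear strength = force / thickness
Substituting: Tear strength = 75.8290 / 1.9060
Result: 39.7844 N/mm


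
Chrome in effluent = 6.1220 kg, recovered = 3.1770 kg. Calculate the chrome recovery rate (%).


Formula: Recovery = recovered / input * 100
Substituting: Recovery = 3.1770 / 6.1220 * 100
Result: 51.8948 %


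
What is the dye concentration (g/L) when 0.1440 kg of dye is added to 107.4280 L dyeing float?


Formula: Conc = dye_mass(kg) / volume(L) * 1000
Substituting: Conc = 0.1440 / 107.4280 * 1000
Result: 1.3404 g/L


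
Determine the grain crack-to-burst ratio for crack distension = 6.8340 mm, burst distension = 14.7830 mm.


Formula: Ratio = crack / burst
Substituting: Ratio = 6.8340 / 14.7830
Result: 0.4623


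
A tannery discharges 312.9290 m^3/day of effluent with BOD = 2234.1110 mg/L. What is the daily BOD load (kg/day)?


Formula: BOD_load = volume * conc / 1000
Substituting: BOD_load = 312.9290 * 2234.1110 / 1000
Result: 699.1181 kg/day


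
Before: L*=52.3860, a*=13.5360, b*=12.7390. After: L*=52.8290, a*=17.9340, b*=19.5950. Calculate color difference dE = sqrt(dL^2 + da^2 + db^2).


dL = 0.4430, da = 4.3980, db = 6.8560
dE = sqrt(0.4430^2 + 4.3980^2 + 6.8560^2) = 8.1574


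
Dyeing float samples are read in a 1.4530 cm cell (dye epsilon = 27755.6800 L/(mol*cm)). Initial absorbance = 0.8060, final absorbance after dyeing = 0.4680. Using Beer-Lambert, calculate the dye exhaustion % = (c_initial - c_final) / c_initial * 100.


c_initial = A_i / (epsilon * l) = 0.8060 / (27755.6800 * 1.4530) = 1.9986e-05 mol/L
c_final = A_f / (epsilon * l) = 0.4680 / (27755.6800 * 1.4530) = 1.1605e-05 mol/L
Exhaustion = (c_initial - c_final) / c_initial * 100 = (1.9986e-05 - 1.1605e-05) / 1.9986e-05 * 100 = 41.9355 %


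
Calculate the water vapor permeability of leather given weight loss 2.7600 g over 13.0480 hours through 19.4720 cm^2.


Formula: WVP = loss / (area * time)
Substituting: WVP = 2.7600 / (19.4720 * 13.0480)
Result: 0.0108631 g/(cm^2*hr)


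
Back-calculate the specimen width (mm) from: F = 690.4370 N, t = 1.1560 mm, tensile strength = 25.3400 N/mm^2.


Formula: w = F / (TS * t)
Substituting: w = 690.4370 / (25.3400 * 1.1560)
Result: 23.5700 mm


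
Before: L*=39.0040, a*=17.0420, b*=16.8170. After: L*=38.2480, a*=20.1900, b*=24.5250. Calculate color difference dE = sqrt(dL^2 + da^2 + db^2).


dL = -0.7560, da = 3.1480, db = 7.7080
dE = sqrt((-0.7560)^2 + 3.1480^2 + 7.7080^2) = 8.3603


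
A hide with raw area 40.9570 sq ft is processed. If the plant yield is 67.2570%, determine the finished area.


Formula: finished = raw * yield / 100
Substituting: finished = 40.9570 * 67.2570 / 100
Result: 27.5464 sq ft


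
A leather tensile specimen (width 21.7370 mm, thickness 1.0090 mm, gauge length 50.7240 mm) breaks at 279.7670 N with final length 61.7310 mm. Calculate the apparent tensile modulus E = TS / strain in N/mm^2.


TS = F / (w * t) = 279.7670 / (21.7370 * 1.0090) = 12.7557 N/mm^2
strain = (Lf - L0) / L0 = (61.7310 - 50.7240) / 50.7240 = 0.2170
E = TS / strain = 12.7557 / 0.2170 = 58.7828 N/mm^2


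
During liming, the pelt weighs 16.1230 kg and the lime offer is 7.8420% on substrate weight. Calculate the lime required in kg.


Formula: Lime = substrate * pct / 100
Substituting: Lime = 16.1230 * 7.8420 / 100
Result: 1.2644 kg


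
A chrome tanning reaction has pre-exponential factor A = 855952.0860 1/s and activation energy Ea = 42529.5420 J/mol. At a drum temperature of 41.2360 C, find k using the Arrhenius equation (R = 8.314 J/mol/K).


T_K = T_C + 273.15 = 41.2360 + 273.15 = 314.3860 K
exponent = -Ea / (R * T_K) = -42529.5420 / (8.314 * 314.3860) = -16.2711
k = A * exp(exponent) = 855952.0860 * exp(-16.2711) = 0.0734499 1/s


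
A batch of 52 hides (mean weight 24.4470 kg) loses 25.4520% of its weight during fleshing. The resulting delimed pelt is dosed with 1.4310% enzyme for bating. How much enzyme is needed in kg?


Total_raw = N * avg_wt = 52 * 24.4470 = 1271.2440 kg
Substrate = Total_raw * (1 - loss/100) = 1271.2440 * (1 - 25.4520/100) = 947.6870 kg
Enzyme = Substrate * pct / 100 = 947.6870 * 1.4310 / 100 = 13.5614 kg


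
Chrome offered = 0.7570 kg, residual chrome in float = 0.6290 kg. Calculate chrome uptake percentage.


Formula: Uptake = (offered - residual) / offered * 100
Substituting: Uptake = (0.7570 - 0.6290) / 0.7570 * 100
Result: 16.9089 %


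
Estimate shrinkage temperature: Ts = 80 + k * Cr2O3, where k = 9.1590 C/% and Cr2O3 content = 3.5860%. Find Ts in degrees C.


Formula: Ts = 80 + k * Cr2O3
Substituting: Ts = 80 + 9.1590 * 3.5860
Result: 112.8442 C


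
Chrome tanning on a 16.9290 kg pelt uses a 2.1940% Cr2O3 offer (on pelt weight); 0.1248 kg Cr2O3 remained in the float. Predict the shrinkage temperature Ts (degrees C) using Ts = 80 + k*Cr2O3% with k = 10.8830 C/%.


Offered = pelt * offer_pct / 100 = 16.9290 * 2.1940 / 100 = 0.3714 kg
Uptake = offered - residual = 0.3714 - 0.1248 = 0.2466 kg
Cr2O3% on pelt = uptake / pelt * 100 = 0.2466 / 16.9290 * 100 = 1.4568 %
Ts = 80 + k * Cr2O3% = 80 + 10.8830 * 1.4568 = 95.8544 C


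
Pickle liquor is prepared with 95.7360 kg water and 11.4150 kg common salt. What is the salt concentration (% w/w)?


Formula: Conc = salt / (water + salt) * 100
Substituting: Conc = 11.4150 / (95.7360 + 11.4150) * 100
Result: 10.6532 %


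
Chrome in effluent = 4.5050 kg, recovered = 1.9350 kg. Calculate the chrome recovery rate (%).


Formula: Recovery = recovered / input * 100
Substituting: Recovery = 1.9350 / 4.5050 * 100
Result: 42.9523 %


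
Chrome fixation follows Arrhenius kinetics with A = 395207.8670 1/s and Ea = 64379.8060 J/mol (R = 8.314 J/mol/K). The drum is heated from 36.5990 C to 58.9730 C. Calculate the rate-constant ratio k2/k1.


T1 = 36.5990 + 273.15 = 309.7490 K; T2 = 58.9730 + 273.15 = 332.1230 K
k1 = A * exp(-Ea/(R*T1)) = 395207.8670 * exp(-64379.8060/(8.314*309.7490)) = 5.4919e-06 1/s
k2 = A * exp(-Ea/(R*T2)) = 395207.8670 * exp(-64379.8060/(8.314*332.1230)) = 2.9589e-05 1/s
k2/k1 = 2.9589e-05 / 5.4919e-06 = 5.3877


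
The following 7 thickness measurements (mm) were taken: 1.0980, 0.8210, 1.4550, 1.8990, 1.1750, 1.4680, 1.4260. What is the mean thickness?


Formula: Average = sum / n
Substituting: Average = 9.3420 / 7
Result: 1.3346 mm


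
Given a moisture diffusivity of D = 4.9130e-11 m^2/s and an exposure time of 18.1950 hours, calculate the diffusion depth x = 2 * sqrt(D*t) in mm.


t = 18.1950 hr * 3600 = 65502.0000 s
D * t = 4.9130e-11 * 65502.0000 = 3.2181e-06
x = 2 * sqrt(D*t) = 2 * sqrt(3.2181e-06) = 0.00358782 m = 3.5878 mm


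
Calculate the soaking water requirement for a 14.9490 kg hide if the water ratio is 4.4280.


Formula: Water = hide_weight * ratio
Substituting: Water = 14.9490 * 4.4280
Result: 66.1942 kg


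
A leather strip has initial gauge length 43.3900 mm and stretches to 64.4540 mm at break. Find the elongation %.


Formula: Elongation = (Lf - L0) / L0 * 100
Substituting: Elongation = (64.4540 - 43.3900) / 43.3900 * 100
Result: 48.5457 %


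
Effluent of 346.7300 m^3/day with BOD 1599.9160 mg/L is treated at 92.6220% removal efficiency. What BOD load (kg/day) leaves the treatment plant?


Load_in = volume * conc / 1000 = 346.7300 * 1599.9160 / 1000 = 554.7389 kg/day
Removed = Load_in * eff / 100 = 554.7389 * 92.6220 / 100 = 513.8102 kg/day
Load_out = Load_in - Removed = 554.7389 - 513.8102 = 40.9286 kg/day


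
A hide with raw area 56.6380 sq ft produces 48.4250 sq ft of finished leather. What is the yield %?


Formula: Yield = finished / raw * 100
Substituting: Yield = 48.4250 / 56.6380 * 100
Result: 85.4991 %


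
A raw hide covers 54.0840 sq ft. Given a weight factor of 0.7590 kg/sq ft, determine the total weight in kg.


Formula: Weight = area * weight_per_sqft
Substituting: Weight = 54.0840 * 0.7590
Result: 41.0498 kg


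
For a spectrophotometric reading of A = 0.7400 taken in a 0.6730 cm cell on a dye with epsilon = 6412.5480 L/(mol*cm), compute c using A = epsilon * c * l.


Formula: c = A / (epsilon * l)
Substituting: c = 0.7400 / (6412.5480 * 0.6730)
Result: 1.7147e-04 mol/L


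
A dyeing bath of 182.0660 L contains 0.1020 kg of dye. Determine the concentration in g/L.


Formula: Conc = dye_mass(kg) / volume(L) * 1000
Substituting: Conc = 0.1020 / 182.0660 * 1000
Result: 0.5602 g/L


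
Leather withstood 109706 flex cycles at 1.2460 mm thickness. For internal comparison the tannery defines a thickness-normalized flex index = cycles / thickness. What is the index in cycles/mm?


Formula: Index = cycles / thickness
Substituting: Index = 109706 / 1.2460
Result: 88046.5490 cycles/mm


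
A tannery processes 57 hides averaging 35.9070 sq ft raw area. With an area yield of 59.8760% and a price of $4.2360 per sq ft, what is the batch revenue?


Raw_total = N * avg_area = 57 * 35.9070 = 2046.6990 sq ft
Finished = Raw_total * yield / 100 = 2046.6990 * 59.8760 / 100 = 1225.4815 sq ft
Value = Finished * price = 1225.4815 * 4.2360 = 5191.1396 $


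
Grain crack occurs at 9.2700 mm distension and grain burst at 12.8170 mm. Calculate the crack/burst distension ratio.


Formula: Ratio = crack / burst
Substituting: Ratio = 9.2700 / 12.8170
Result: 0.7233


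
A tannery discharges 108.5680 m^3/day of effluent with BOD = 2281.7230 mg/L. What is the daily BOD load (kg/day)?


Formula: BOD_load = volume * conc / 1000
Substituting: BOD_load = 108.5680 * 2281.7230 / 1000
Result: 247.7221 kg/day


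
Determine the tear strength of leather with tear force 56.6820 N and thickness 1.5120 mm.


Formula: Tear strength = force / thickness
Substituting: Tear strength = 56.6820 / 1.5120
Result: 37.4881 N/mm


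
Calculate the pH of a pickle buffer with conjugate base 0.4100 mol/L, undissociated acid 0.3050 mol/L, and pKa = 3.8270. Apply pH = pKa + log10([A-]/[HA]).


ratio = [A-] / [HA] = 0.4100 / 0.3050 = 1.3443
log10(ratio) = 0.1285
pH = pKa + log10(ratio) = 3.8270 + 0.1285 = 3.9555


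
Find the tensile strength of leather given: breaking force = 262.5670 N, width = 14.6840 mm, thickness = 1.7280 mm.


Formula: TS = force / (width * thickness)
Substituting: TS = 262.5670 / (14.6840 * 1.7280)
Result: 10.3479 N/mm^2


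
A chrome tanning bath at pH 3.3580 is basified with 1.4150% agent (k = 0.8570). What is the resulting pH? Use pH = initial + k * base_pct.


Formula: pH_final = pH_initial + k * base_pct
Substituting: pH_final = 3.3580 + 0.8570 * 1.4150
Result: 4.5707


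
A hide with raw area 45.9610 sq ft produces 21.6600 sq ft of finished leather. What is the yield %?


Formula: Yield = finished / raw * 100
Substituting: Yield = 21.6600 / 45.9610 * 100
Result: 47.1269 %


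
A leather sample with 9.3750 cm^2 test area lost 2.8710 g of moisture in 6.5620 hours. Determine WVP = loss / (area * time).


Formula: WVP = loss / (area * time)
Substituting: WVP = 2.8710 / (9.3750 * 6.5620)
Result: 0.0466687 g/(cm^2*hr)


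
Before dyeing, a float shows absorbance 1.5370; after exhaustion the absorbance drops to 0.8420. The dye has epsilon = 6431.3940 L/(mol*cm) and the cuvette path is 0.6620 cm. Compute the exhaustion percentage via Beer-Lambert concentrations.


c_initial = A_i / (epsilon * l) = 1.5370 / (6431.3940 * 0.6620) = 3.6100e-04 mol/L
c_final = A_f / (epsilon * l) = 0.8420 / (6431.3940 * 0.6620) = 1.9776e-04 mol/L
Exhaustion = (c_initial - c_final) / c_initial * 100 = (3.6100e-04 - 1.9776e-04) / 3.6100e-04 * 100 = 45.2180 %


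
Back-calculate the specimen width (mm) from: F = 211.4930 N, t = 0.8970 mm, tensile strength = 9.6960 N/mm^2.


Formula: w = F / (TS * t)
Substituting: w = 211.4930 / (9.6960 * 0.8970)
Result: 24.3171 mm


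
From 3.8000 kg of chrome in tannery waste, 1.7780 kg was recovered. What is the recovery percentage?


Formula: Recovery = recovered / input * 100
Substituting: Recovery = 1.7780 / 3.8000 * 100
Result: 46.7895 %


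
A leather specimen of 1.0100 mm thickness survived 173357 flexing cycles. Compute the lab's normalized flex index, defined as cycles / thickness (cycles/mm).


Formula: Index = cycles / thickness
Substituting: Index = 173357 / 1.0100
Result: 171640.5941 cycles/mm


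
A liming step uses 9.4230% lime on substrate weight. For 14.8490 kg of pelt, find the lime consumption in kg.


Formula: Lime = substrate * pct / 100
Substituting: Lime = 14.8490 * 9.4230 / 100
Result: 1.3992 kg
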